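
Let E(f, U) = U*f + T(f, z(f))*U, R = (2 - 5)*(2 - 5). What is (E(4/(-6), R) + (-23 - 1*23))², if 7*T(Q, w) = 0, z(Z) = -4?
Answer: 2704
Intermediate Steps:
R = 9 (R = -3*(-3) = 9)
T(Q, w) = 0 (T(Q, w) = (⅐)*0 = 0)
E(f, U) = U*f (E(f, U) = U*f + 0*U = U*f + 0 = U*f)
(E(4/(-6), R) + (-23 - 1*23))² = (9*(4/(-6)) + (-23 - 1*23))² = (9*(4*(-⅙)) + (-23 - 23))² = (9*(-⅔) - 46)² = (-6 - 46)² = (-52)² = 2704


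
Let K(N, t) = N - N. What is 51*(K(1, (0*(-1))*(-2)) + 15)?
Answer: 765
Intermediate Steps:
K(N, t) = 0
51*(K(1, (0*(-1))*(-2)) + 15) = 51*(0 + 15) = 51*15 = 765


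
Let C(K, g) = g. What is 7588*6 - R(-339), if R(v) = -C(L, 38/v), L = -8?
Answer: 15433954/339 ≈ 45528.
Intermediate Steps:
R(v) = -38/v
7588*6 - R(-339) = 7588*6 - (-38)/(-339) = 45528 - (-38)*(-1)/339 = 45528 - 1*38/339 = 45528 - 38/339 = 15433954/339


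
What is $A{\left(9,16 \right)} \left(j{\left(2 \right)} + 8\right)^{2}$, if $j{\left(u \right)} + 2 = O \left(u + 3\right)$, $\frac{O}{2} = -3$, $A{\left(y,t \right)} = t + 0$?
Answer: $9216$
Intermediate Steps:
$A{\left(y,t \right)} = t$
$O = -6$ ($O = 2 \left(-3\right) = -6$)
$j{\left(u \right)} = -20 - 6 u$ ($j{\left(u \right)} = -2 - 6 \left(u + 3\right) = -2 - 6 \left(3 + u\right) = -2 - \left(18 + 6 u\right) = -20 - 6 u$)
$A{\left(9,16 \right)} \left(j{\left(2 \right)} + 8\right)^{2} = 16 \left(\left(-20 - 12\right) + 8\right)^{2} = 16 \left(-32 + 8\right)^{2} = 16 \left(-24\right)^{2} = 16 \cdot 576 = 9216$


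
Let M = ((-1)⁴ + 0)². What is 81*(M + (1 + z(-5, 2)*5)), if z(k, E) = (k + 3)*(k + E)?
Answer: 2592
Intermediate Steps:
z(k, E) = (3 + k)*(E + k)
M = 1 (M = (1 + 0)² = 1² = 1)
81*(M + (1 + z(-5, 2)*5)) = 81*(1 + (1 + ((-5)² + 3*2 + 3*(-5) + 2*(-5))*5)) = 81*(1 + (1 + (25 + 6 - 15 - 10)*5)) = 81*(1 + (1 + 6*5)) = 81*(1 + (1 + 30)) = 81*(1 + 31) = 81*32 = 2592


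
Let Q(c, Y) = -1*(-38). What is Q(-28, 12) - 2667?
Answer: -2629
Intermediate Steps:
Q(c, Y) = 38
Q(-28, 12) - 2667 = 38 - 2667 = -2629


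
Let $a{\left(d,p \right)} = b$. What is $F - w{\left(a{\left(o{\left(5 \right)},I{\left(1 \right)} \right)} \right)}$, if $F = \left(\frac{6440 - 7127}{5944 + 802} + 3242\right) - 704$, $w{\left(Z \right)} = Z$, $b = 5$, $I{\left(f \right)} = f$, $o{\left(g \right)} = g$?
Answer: $\frac{17086931}{6746} \approx 2532.9$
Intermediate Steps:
$a{\left(d,p \right)} = 5$
$F = \frac{17120661}{6746}$ ($F = \left(- \frac{687}{6746} + 3242\right) - 704 = \frac{21869845}{6746} - 704 = \frac{17120661}{6746} \approx 2537.9$)
$F - w{\left(a{\left(o{\left(5 \right)},I{\left(1 \right)} \right)} \right)} = \frac{17120661}{6746} - 5 = \frac{17086931}{6746}$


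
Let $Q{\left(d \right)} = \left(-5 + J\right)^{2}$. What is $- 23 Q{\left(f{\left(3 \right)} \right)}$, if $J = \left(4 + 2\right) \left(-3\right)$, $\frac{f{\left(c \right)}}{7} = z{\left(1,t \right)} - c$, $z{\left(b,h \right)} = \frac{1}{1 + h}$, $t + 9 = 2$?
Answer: $-12167$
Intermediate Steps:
$t = -7$ ($t = -9 + 2 = -7$)
$f{\left(c \right)} = - \frac{7}{6} - 7 c$ ($f{\left(c \right)} = 7 \left(\frac{1}{1 - 7} - c\right) = 7 \left(\frac{1}{-6} - c\right) = 7 \left(- \frac{1}{6} - c\right) = - \frac{7}{6} - 7 c$)
$J = -18$ ($J = 6 \left(-3\right) = -18$)
$Q{\left(d \right)} = 529$ ($Q{\left(d \right)} = \left(-5 - 18\right)^{2} = \left(-23\right)^{2} = 529$)
$- 23 Q{\left(f{\left(3 \right)} \right)} = \left(-23\right) 529 = -12167$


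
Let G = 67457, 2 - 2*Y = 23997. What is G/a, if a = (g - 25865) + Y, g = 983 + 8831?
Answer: -134914/56097 ≈ -2.4050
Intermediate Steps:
Y = -23995/2 (Y = 1 - 1/2*23997 = 1 - 23997/2 = -23995/2 ≈ -11998.)
g = 9814
a = -56097/2 (a = (9814 - 25865) - 23995/2 = -16051 - 23995/2 = -56097/2 ≈ -28049.)
G/a = 67457/(-56097/2) = 67457*(-2/56097) = -134914/56097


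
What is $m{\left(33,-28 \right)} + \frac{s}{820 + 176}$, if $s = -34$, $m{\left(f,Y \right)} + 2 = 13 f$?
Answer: $\frac{212629}{498} \approx 426.97$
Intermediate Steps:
$m{\left(f,Y \right)} = -2 + 13 f$
$m{\left(33,-28 \right)} + \frac{s}{820 + 176} = \left(-2 + 13 \cdot 33\right) - \frac{34}{820 + 176} = \left(-2 + 429\right) - \frac{34}{996} = 427 - \frac{17}{498} = \frac{212629}{498}$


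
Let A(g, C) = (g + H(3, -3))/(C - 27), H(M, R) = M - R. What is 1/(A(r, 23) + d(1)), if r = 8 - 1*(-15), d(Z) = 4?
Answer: -4/13 ≈ -0.30769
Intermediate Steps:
r = 23 (r = 8 + 15 = 23)
A(g, C) = (6 + g)/(-27 + C) (A(g, C) = (g + (3 - 1*(-3)))/(C - 27) = (g + (3 + 3))/(-27 + C) = (g + 6)/(-27 + C) = (6 + g)/(-27 + C))
1/(A(r, 23) + d(1)) = 1/((6 + 23)/(-27 + 23) + 4) = 1/(29/(-4) + 4) = 1/(-¼*29 + 4) = 1/(-29/4 + 4) = 1/(-13/4) = -4/13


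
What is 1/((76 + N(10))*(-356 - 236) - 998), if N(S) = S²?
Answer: -1/105190 ≈ -9.5066e-6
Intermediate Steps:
1/((76 + N(10))*(-356 - 236) - 998) = 1/((76 + 10²)*(-356 - 236) - 998) = 1/((76 + 100)*(-592) - 998) = 1/(176*(-592) - 998) = 1/(-104192 - 998) = 1/(-105190) = -1/105190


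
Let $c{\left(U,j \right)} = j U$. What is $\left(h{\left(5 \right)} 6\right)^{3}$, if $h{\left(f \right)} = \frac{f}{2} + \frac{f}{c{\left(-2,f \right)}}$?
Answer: $1728$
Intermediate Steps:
$c{\left(U,j \right)} = U j$
$h{\left(f \right)} = - \frac{1}{2} + \frac{f}{2}$ ($h{\left(f \right)} = \frac{f}{2} + \frac{f}{\left(-2\right) f} = f \frac{1}{2} + f \left(- \frac{1}{2 f}\right) = \frac{f}{2} - \frac{1}{2} = - \frac{1}{2} + \frac{f}{2}$)
$\left(h{\left(5 \right)} 6\right)^{3} = \left(\left(- \frac{1}{2} + \frac{1}{2} \cdot 5\right) 6\right)^{3} = \left(\left(- \frac{1}{2} + \frac{5}{2}\right) 6\right)^{3} = \left(2 \cdot 6\right)^{3} = 12^{3} = 1728$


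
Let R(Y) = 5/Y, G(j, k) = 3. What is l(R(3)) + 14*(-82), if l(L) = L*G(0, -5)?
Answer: -1143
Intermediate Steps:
l(L) = 3*L (l(L) = L*3 = 3*L)
l(R(3)) + 14*(-82) = 3*(5/3) + 14*(-82) = 3*(5*(1/3)) - 1148 = 3*(5/3) - 1148 = 5 - 1148 = -1143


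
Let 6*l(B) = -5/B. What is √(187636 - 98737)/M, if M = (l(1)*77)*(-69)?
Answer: 2*√88899/8855 ≈ 0.067343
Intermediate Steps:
l(B) = -5/(6*B) (l(B) = (-5/B)/6 = -5/(6*B))
M = 8855/2 (M = (-⅚/1*77)*(-69) = (-⅚*1*77)*(-69) = -⅚*77*(-69) = -385/6*(-69) = 8855/2 ≈ 4427.5)
√(187636 - 98737)/M = √(187636 - 98737)/(8855/2) = √88899*(2/8855) = 2*√88899/8855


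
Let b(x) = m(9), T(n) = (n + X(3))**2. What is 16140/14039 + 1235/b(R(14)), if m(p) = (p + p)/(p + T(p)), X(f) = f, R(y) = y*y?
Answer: 294781085/28078 ≈ 10499.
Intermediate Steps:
R(y) = y**2
T(n) = (3 + n)**2 (T(n) = (n + 3)**2 = (3 + n)**2)
m(p) = 2*p/(p + (3 + p)**2) (m(p) = (p + p)/(p + (3 + p)**2) = (2*p)/(p + (3 + p)**2) = 2*p/(p + (3 + p)**2))
b(x) = 2/17 (b(x) = 2*9/(9 + (3 + 9)**2) = 2*9/(9 + 12**2) = 2*9/(9 + 144) = 2*9/153 = 2*9*(1/153) = 2/17)
16140/14039 + 1235/b(R(14)) = 16140/14039 + 1235/(2/17) = 16140*(1/14039) + 1235*(17/2) = 16140/14039 + 20995/2 = 294781085/28078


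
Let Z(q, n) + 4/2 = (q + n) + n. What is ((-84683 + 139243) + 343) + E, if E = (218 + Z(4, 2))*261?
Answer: 113367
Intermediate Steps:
Z(q, n) = -2 + q + 2*n (Z(q, n) = -2 + ((q + n) + n) = -2 + ((n + q) + n) = -2 + (q + 2*n) = -2 + q + 2*n)
E = 58464 (E = (218 + (-2 + 4 + 2*2))*261 = (218 + (-2 + 4 + 4))*261 = (218 + 6)*261 = 224*261 = 58464)
((-84683 + 139243) + 343) + E = ((-84683 + 139243) + 343) + 58464 = (54560 + 343) + 58464 = 54903 + 58464 = 113367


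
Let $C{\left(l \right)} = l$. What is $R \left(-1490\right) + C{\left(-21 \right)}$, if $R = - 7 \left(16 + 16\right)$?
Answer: $333739$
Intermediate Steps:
$R = -224$ ($R = \left(-7\right) 32 = -224$)
$R \left(-1490\right) + C{\left(-21 \right)} = \left(-224\right) \left(-1490\right) - 21 = 333760 - 21 = 333739$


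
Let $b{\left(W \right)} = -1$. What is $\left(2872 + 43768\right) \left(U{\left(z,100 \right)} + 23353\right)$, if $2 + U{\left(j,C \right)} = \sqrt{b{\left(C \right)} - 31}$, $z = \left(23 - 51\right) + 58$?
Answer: $1089090640 + 186560 i \sqrt{2} \approx 1.0891 \cdot 10^{9} + 2.6384 \cdot 10^{5} i$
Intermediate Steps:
$z = 30$ ($z = -28 + 58 = 30$)
$U{\left(j,C \right)} = -2 + 4 i \sqrt{2}$ ($U{\left(j,C \right)} = -2 + \sqrt{-1 - 31} = -2 + \sqrt{-32} = -2 + 4 i \sqrt{2}$)
$\left(2872 + 43768\right) \left(U{\left(z,100 \right)} + 23353\right) = \left(2872 + 43768\right) \left(\left(-2 + 4 i \sqrt{2}\right) + 23353\right) = 46640 \left(23351 + 4 i \sqrt{2}\right) = 1089090640 + 186560 i \sqrt{2}$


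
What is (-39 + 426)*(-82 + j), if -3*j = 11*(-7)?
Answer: -21801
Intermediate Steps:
j = 77/3 (j = -11*(-7)/3 = -⅓*(-77) = 77/3 ≈ 25.667)
(-39 + 426)*(-82 + j) = (-39 + 426)*(-82 + 77/3) = 387*(-169/3) = -21801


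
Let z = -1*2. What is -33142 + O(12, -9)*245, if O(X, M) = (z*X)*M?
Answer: 19778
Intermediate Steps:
z = -2
O(X, M) = -2*M*X (O(X, M) = (-2*X)*M = -2*M*X)
-33142 + O(12, -9)*245 = -33142 - 2*(-9)*12*245 = -33142 + 216*245 = -33142 + 52920 = 19778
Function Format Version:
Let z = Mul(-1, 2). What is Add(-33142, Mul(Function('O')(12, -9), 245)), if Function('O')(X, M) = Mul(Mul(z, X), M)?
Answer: 19778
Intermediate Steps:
z = -2
Function('O')(X, M) = Mul(-2, M, X) (Function('O')(X, M) = Mul(Mul(-2, X), M) = Mul(-2, M, X))
Add(-33142, Mul(Function('O')(12, -9), 245)) = Add(-33142, Mul(Mul(-2, -9, 12), 245)) = Add(-33142, Mul(216, 245)) = Add(-33142, 52920) = 19778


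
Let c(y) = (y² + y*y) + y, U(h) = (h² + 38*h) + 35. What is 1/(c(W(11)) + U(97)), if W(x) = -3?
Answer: 1/13145 ≈ 7.6075e-5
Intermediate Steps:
U(h) = 35 + h² + 38*h
c(y) = y + 2*y² (c(y) = (y² + y²) + y = 2*y² + y = y + 2*y²)
1/(c(W(11)) + U(97)) = 1/(-3*(1 + 2*(-3)) + (35 + 97² + 38*97)) = 1/(-3*(1 - 6) + (35 + 9409 + 3686)) = 1/(-3*(-5) + 13130) = 1/(15 + 13130) = 1/13145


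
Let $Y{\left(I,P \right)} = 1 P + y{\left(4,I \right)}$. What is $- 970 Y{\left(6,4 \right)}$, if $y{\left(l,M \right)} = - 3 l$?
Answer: $7760$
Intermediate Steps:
$Y{\left(I,P \right)} = -12 + P$ ($Y{\left(I,P \right)} = 1 P - 12 = P - 12 = -12 + P$)
$- 970 Y{\left(6,4 \right)} = - 970 \left(-12 + 4\right) = \left(-970\right) \left(-8\right) = 7760$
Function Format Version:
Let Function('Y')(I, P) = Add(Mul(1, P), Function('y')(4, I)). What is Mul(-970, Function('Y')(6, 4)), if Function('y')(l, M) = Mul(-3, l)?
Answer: 7760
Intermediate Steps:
Function('Y')(I, P) = Add(-12, P) (Function('Y')(I, P) = Add(Mul(1, P), Mul(-3, 4)) = Add(P, -12) = Add(-12, P))
Mul(-970, Function('Y')(6, 4)) = Mul(-970, Add(-12, 4)) = Mul(-970, -8) = 7760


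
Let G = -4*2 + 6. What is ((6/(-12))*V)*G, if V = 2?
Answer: 2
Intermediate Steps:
G = -2 (G = -8 + 6 = -2)
((6/(-12))*V)*G = ((6/(-12))*2)*(-2) = ((6*(-1/12))*2)*(-2) = -1/2*2*(-2) = -1*(-2) = 2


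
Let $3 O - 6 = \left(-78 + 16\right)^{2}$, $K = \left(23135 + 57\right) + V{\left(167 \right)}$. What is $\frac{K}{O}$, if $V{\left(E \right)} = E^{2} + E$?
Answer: $\frac{76872}{1925} \approx 39.934$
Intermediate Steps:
$V{\left(E \right)} = E + E^{2}$
$K = 51248$ ($K = \left(23135 + 57\right) + 167 \left(1 + 167\right) = 23192 + 167 \cdot 168 = 23192 + 28056 = 51248$)
$O = \frac{3850}{3}$ ($O = 2 + \frac{\left(-78 + 16\right)^{2}}{3} = 2 + \frac{\left(-62\right)^{2}}{3} = 2 + \frac{1}{3} \cdot 3844 = 2 + \frac{3844}{3} = \frac{3850}{3} \approx 1283.3$)
$\frac{K}{O} = \frac{51248}{\frac{3850}{3}} = 51248 \cdot \frac{3}{3850} = \frac{76872}{1925}$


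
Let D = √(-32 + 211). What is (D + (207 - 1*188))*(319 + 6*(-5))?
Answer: 5491 + 289*√179 ≈ 9357.6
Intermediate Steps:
D = √179 ≈ 13.379
(D + (207 - 1*188))*(319 + 6*(-5)) = (√179 + (207 - 1*188))*(319 + 6*(-5)) = (√179 + (207 - 188))*(319 - 30) = (√179 + 19)*289 = (19 + √179)*289 = 5491 + 289*√179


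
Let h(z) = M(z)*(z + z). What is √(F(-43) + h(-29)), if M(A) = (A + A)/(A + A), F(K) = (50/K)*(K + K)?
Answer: √42 ≈ 6.4807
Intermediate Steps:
F(K) = 100 (F(K) = (50/K)*(2*K) = 100)
M(A) = 1 (M(A) = (2*A)/((2*A)) = (2*A)*(1/(2*A)) = 1)
h(z) = 2*z (h(z) = 1*(z + z) = 1*(2*z) = 2*z)
√(F(-43) + h(-29)) = √(100 + 2*(-29)) = √(100 - 58) = √42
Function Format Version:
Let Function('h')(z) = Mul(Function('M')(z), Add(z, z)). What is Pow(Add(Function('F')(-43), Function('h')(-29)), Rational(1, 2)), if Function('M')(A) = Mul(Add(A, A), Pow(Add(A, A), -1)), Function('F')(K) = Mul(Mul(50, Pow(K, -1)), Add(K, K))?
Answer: Pow(42, Rational(1, 2)) ≈ 6.4807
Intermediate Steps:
Function('F')(K) = 100 (Function('F')(K) = Mul(Mul(50, Pow(K, -1)), Mul(2, K)) = 100)
Function('M')(A) = 1 (Function('M')(A) = Mul(Mul(2, A), Pow(Mul(2, A), -1)) = Mul(Mul(2, A), Mul(Rational(1, 2), Pow(A, -1))) = 1)
Function('h')(z) = Mul(2, z) (Function('h')(z) = Mul(1, Add(z, z)) = Mul(1, Mul(2, z)) = Mul(2, z))
Pow(Add(Function('F')(-43), Function('h')(-29)), Rational(1, 2)) = Pow(Add(100, Mul(2, -29)), Rational(1, 2)) = Pow(Add(100, -58), Rational(1, 2)) = Pow(42, Rational(1, 2))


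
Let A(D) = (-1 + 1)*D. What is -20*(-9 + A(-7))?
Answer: 180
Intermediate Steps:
A(D) = 0 (A(D) = 0*D = 0)
-20*(-9 + A(-7)) = -20*(-9 + 0) = -20*(-9) = 180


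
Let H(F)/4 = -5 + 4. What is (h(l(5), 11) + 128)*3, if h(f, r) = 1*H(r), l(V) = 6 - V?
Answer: 372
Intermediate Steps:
H(F) = -4 (H(F) = 4*(-5 + 4) = 4*(-1) = -4)
h(f, r) = -4 (h(f, r) = 1*(-4) = -4)
(h(l(5), 11) + 128)*3 = (-4 + 128)*3 = 124*3 = 372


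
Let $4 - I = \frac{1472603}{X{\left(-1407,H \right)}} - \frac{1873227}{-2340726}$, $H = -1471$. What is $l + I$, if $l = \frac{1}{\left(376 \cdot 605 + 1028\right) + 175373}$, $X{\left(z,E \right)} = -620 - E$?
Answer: $- \frac{463195826581234235}{268171306240902} \approx -1727.2$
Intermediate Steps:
$l = \frac{1}{403881}$ ($l = \frac{1}{\left(227480 + 1028\right) + 175373} = \frac{1}{228508 + 175373} = \frac{1}{403881} \approx 2.476 \cdot 10^{-6}$)
$I = - \frac{1146862138217}{663985942}$ ($I = 4 - \left(\frac{1472603}{-620 - -1471} - \frac{1873227}{-2340726}\right) = 4 - \left(\frac{1472603}{-620 + 1471} - - \frac{624409}{780242}\right) = 4 - \left(\frac{1472603}{851} + \frac{624409}{780242}\right) = 4 - \frac{1149518081985}{663985942} = - \frac{1146862138217}{663985942} \approx -1727.2$)
$l + I = \frac{1}{403881} - \frac{1146862138217}{663985942} = - \frac{463195826581234235}{268171306240902}$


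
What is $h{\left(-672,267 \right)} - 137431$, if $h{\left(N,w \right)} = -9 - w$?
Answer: $-137707$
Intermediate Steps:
$h{\left(-672,267 \right)} - 137431 = \left(-9 - 267\right) - 137431 = -276 - 137431 = -137707$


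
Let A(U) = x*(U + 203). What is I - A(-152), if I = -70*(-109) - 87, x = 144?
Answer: 199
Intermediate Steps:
A(U) = 29232 + 144*U (A(U) = 144*(U + 203) = 144*(203 + U) = 29232 + 144*U)
I = 7543 (I = 7630 - 87 = 7543)
I - A(-152) = 7543 - (29232 + 144*(-152)) = 7543 - (29232 - 21888) = 7543 - 1*7344 = 7543 - 7344 = 199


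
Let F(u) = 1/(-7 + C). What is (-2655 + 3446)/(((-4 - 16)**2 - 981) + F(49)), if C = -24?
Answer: -24521/18012 ≈ -1.3614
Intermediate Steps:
F(u) = -1/31 (F(u) = 1/(-7 - 24) = 1/(-31) = -1/31)
(-2655 + 3446)/(((-4 - 16)**2 - 981) + F(49)) = (-2655 + 3446)/(((-4 - 16)**2 - 981) - 1/31) = 791/(((-20)**2 - 981) - 1/31) = 791/((400 - 981) - 1/31) = 791/(-581 - 1/31) = 791/(-18012/31) = 791*(-31/18012) = -24521/18012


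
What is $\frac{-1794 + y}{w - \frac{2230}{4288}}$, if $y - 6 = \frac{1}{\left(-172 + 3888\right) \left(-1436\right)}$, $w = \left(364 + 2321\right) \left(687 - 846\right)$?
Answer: $\frac{1278505080326}{305264911188125} \approx 0.0041882$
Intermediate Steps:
$w = -426915$ ($w = 2685 \left(-159\right) = -426915$)
$y = \frac{32017055}{5336176}$ ($y = 6 + \frac{1}{\left(-172 + 3888\right) \left(-1436\right)} = 6 + \frac{1}{3716} \left(- \frac{1}{1436}\right) = 6 - \frac{1}{5336176} = \frac{32017055}{5336176} \approx 6.0$)
$\frac{-1794 + y}{w - \frac{2230}{4288}} = \frac{-1794 + \frac{32017055}{5336176}}{-426915 - \frac{2230}{4288}} = - \frac{9541082689}{5336176 \left(-426915 - \frac{1115}{2144}\right)} = - \frac{9541082689}{5336176 \left(- \frac{915306875}{2144}\right)} = \left(- \frac{9541082689}{5336176}\right) \left(- \frac{2144}{915306875}\right) = \frac{1278505080326}{305264911188125}$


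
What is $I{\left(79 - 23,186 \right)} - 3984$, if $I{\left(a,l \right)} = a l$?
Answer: $6432$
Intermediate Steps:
$I{\left(79 - 23,186 \right)} - 3984 = \left(79 - 23\right) 186 - 3984 = 56 \cdot 186 - 3984 = 10416 - 3984 = 6432$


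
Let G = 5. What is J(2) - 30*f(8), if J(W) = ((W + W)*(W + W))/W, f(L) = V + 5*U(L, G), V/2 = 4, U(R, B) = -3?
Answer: 218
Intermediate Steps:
V = 8 (V = 2*4 = 8)
f(L) = -7 (f(L) = 8 + 5*(-3) = 8 - 15 = -7)
J(W) = 4*W (J(W) = ((2*W)*(2*W))/W = (4*W**2)/W = 4*W)
J(2) - 30*f(8) = 4*2 - 30*(-7) = 8 + 210 = 218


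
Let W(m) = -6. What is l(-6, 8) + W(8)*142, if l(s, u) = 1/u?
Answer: -6815/8 ≈ -851.88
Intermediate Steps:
l(-6, 8) + W(8)*142 = 1/8 - 6*142 = 1/8 - 852 = -6815/8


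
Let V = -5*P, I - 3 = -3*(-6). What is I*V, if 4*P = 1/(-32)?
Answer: 105/128 ≈ 0.82031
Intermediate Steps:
P = -1/128 (P = (1/(-32))/4 = (1*(-1/32))/4 = (¼)*(-1/32) = -1/128 ≈ -0.0078125)
I = 21 (I = 3 - 3*(-6) = 3 + 18 = 21)
V = 5/128 (V = -5*(-1/128) = 5/128 ≈ 0.039063)
I*V = 21*(5/128) = 105/128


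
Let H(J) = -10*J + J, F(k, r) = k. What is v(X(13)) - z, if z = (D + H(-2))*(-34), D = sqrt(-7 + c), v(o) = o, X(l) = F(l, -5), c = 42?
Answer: 625 + 34*sqrt(35) ≈ 826.15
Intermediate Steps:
X(l) = l
H(J) = -9*J
D = sqrt(35) (D = sqrt(-7 + 42) = sqrt(35) ≈ 5.9161)
z = -612 - 34*sqrt(35) (z = (sqrt(35) - 9*(-2))*(-34) = (sqrt(35) + 18)*(-34) = (18 + sqrt(35))*(-34) = -612 - 34*sqrt(35) ≈ -813.15)
v(X(13)) - z = 13 - (-612 - 34*sqrt(35)) = 13 + (612 + 34*sqrt(35)) = 625 + 34*sqrt(35)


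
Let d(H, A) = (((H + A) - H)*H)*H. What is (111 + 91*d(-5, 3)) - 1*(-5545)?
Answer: 12481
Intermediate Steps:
d(H, A) = A*H**2 (d(H, A) = (((A + H) - H)*H)*H = (A*H)*H = A*H**2)
(111 + 91*d(-5, 3)) - 1*(-5545) = (111 + 91*(3*(-5)**2)) - 1*(-5545) = (111 + 91*(3*25)) + 5545 = (111 + 91*75) + 5545 = (111 + 6825) + 5545 = 6936 + 5545 = 12481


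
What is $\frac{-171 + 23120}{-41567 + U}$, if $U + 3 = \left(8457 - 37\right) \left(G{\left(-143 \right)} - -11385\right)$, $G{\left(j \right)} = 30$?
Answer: $\frac{22949}{96072730} \approx 0.00023887$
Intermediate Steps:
$U = 96114297$ ($U = -3 + \left(8457 - 37\right) \left(30 - -11385\right) = -3 + 8420 \left(30 + 11385\right) = -3 + 8420 \cdot 11415 = -3 + 96114300 = 96114297$)
$\frac{-171 + 23120}{-41567 + U} = \frac{-171 + 23120}{-41567 + 96114297} = \frac{22949}{96072730}$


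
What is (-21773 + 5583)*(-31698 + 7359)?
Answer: 394048410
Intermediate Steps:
(-21773 + 5583)*(-31698 + 7359) = -16190*(-24339) = 394048410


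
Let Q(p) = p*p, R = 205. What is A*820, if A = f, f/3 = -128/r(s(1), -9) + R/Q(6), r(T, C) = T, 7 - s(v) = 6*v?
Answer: -902615/3 ≈ -3.0087e+5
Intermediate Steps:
Q(p) = p²
s(v) = 7 - 6*v
f = -4403/12 (f = 3*(-128/(7 - 6*1) + 205/(6²)) = 3*(-128/(7 - 6) + 205/36) = 3*(-128/1 + 205*(1/36)) = 3*(-128*1 + 205/36) = 3*(-128 + 205/36) = 3*(-4403/36) = -4403/12 ≈ -366.92)
A = -4403/12 ≈ -366.92
A*820 = -4403/12*820 = -902615/3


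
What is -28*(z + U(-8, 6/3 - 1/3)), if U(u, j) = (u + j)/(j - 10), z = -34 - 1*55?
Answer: 61768/25 ≈ 2470.7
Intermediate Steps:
z = -89 (z = -34 - 55 = -89)
U(u, j) = (j + u)/(-10 + j)
-28*(z + U(-8, 6/3 - 1/3)) = -28*(-89 + ((6/3 - 1/3) - 8)/(-10 + (6/3 - 1/3))) = -28*(-89 + ((6*(⅓) - 1*⅓) - 8)/(-10 + (6*(⅓) - 1*⅓))) = -28*(-89 + ((2 - ⅓) - 8)/(-10 + (2 - ⅓))) = -28*(-89 + (5/3 - 8)/(-10 + 5/3)) = -28*(-89 - 19/3/(-25/3)) = -28*(-89 - 3/25*(-19/3)) = -28*(-89 + 19/25) = -28*(-2206/25) = 61768/25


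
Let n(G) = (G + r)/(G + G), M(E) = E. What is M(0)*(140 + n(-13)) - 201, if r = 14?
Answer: -201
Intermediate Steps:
n(G) = (14 + G)/(2*G) (n(G) = (G + 14)/(G + G) = (14 + G)/((2*G)) = (14 + G)*(1/(2*G)) = (14 + G)/(2*G))
M(0)*(140 + n(-13)) - 201 = 0*(140 + (½)*(14 - 13)/(-13)) - 201 = 0*(140 + (½)*(-1/13)*1) - 201 = 0*(140 - 1/26) - 201 = 0*(3639/26) - 201 = 0 - 201 = -201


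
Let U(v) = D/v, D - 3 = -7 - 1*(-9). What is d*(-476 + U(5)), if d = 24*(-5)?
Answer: 57000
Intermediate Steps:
D = 5 (D = 3 + (-7 - 1*(-9)) = 3 + (-7 + 9) = 3 + 2 = 5)
U(v) = 5/v
d = -120
d*(-476 + U(5)) = -120*(-476 + 5/5) = -120*(-476 + 5*(1/5)) = -120*(-476 + 1) = -120*(-475) = 57000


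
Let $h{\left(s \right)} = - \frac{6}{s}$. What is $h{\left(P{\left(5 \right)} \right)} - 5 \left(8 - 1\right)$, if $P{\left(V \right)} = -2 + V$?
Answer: $-37$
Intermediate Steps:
$h{\left(P{\left(5 \right)} \right)} - 5 \left(8 - 1\right) = - \frac{6}{-2 + 5} - 5 \left(8 - 1\right) = - \frac{6}{3} - 5 \cdot 7 = \left(-6\right) \frac{1}{3} - 35 = -2 - 35 = -37$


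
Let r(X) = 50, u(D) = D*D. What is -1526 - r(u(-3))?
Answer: -1576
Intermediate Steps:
u(D) = D²
-1526 - r(u(-3)) = -1526 - 1*50 = -1526 - 50 = -1576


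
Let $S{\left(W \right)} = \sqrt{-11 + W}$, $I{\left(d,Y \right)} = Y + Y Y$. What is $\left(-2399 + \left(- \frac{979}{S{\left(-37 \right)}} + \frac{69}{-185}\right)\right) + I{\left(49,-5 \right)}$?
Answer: $- \frac{440184}{185} + \frac{979 i \sqrt{3}}{12} \approx -2379.4 + 141.31 i$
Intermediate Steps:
$I{\left(d,Y \right)} = Y + Y^{2}$
$\left(-2399 + \left(- \frac{979}{S{\left(-37 \right)}} + \frac{69}{-185}\right)\right) + I{\left(49,-5 \right)} = \left(-2399 + \left(- \frac{979}{\sqrt{-11 - 37}} + \frac{69}{-185}\right)\right) - 5 \left(1 - 5\right) = \left(-2399 + \left(- \frac{979}{\sqrt{-48}} + 69 \left(- \frac{1}{185}\right)\right)\right) - -20 = \left(-2399 - \left(\frac{69}{185} + \frac{979}{4 i \sqrt{3}}\right)\right) + 20 = \left(-2399 - \left(\frac{69}{185} + 979 \left(- \frac{i \sqrt{3}}{12}\right)\right)\right) + 20 = \left(-2399 - \left(\frac{69}{185} - \frac{979 i \sqrt{3}}{12}\right)\right) + 20 = \left(- \frac{443884}{185} + \frac{979 i \sqrt{3}}{12}\right) + 20 = - \frac{440184}{185} + \frac{979 i \sqrt{3}}{12}$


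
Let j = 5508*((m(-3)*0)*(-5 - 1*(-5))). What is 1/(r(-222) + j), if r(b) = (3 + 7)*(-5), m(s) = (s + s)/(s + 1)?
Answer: -1/50 ≈ -0.020000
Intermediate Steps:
m(s) = 2*s/(1 + s) (m(s) = (2*s)/(1 + s) = 2*s/(1 + s))
r(b) = -50 (r(b) = 10*(-5) = -50)
j = 0 (j = 5508*(((2*(-3)/(1 - 3))*0)*(-5 - 1*(-5))) = 5508*(((2*(-3)/(-2))*0)*(-5 + 5)) = 5508*(((2*(-3)*(-½))*0)*0) = 5508*((3*0)*0) = 5508*(0*0) = 5508*0 = 0)
1/(r(-222) + j) = 1/(-50 + 0) = 1/(-50) = -1/50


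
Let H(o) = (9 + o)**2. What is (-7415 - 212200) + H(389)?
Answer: -61211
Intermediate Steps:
(-7415 - 212200) + H(389) = (-7415 - 212200) + (9 + 389)**2 = -219615 + 398**2 = -219615 + 158404 = -61211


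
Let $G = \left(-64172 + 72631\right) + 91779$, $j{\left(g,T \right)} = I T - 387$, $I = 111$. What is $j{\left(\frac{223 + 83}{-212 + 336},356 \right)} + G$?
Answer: $139367$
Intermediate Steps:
$j{\left(g,T \right)} = -387 + 111 T$ ($j{\left(g,T \right)} = 111 T - 387 = -387 + 111 T$)
$G = 100238$ ($G = 8459 + 91779 = 100238$)
$j{\left(\frac{223 + 83}{-212 + 336},356 \right)} + G = \left(-387 + 111 \cdot 356\right) + 100238 = \left(-387 + 39516\right) + 100238 = 39129 + 100238 = 139367$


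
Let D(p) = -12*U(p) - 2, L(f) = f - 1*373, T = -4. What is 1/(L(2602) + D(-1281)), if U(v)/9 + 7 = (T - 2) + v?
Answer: 1/141979 ≈ 7.0433e-6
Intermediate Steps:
L(f) = -373 + f (L(f) = f - 373 = -373 + f)
U(v) = -117 + 9*v (U(v) = -63 + 9*((-4 - 2) + v) = -63 + 9*(-6 + v) = -63 + (-54 + 9*v) = -117 + 9*v)
D(p) = 1402 - 108*p (D(p) = -12*(-117 + 9*p) - 2 = (1404 - 108*p) - 2 = 1402 - 108*p)
1/(L(2602) + D(-1281)) = 1/((-373 + 2602) + (1402 - 108*(-1281))) = 1/(2229 + (1402 + 138348)) = 1/(2229 + 139750) = 1/141979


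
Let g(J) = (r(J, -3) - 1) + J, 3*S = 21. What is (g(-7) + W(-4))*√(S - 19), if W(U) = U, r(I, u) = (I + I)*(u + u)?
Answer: 144*I*√3 ≈ 249.42*I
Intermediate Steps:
S = 7 (S = (⅓)*21 = 7)
r(I, u) = 4*I*u (r(I, u) = (2*I)*(2*u) = 4*I*u)
g(J) = -1 - 11*J (g(J) = (4*J*(-3) - 1) + J = (-12*J - 1) + J = (-1 - 12*J) + J = -1 - 11*J)
(g(-7) + W(-4))*√(S - 19) = ((-1 - 11*(-7)) - 4)*√(7 - 19) = ((-1 + 77) - 4)*√(-12) = (76 - 4)*(2*I*√3) = 72*(2*I*√3) = 144*I*√3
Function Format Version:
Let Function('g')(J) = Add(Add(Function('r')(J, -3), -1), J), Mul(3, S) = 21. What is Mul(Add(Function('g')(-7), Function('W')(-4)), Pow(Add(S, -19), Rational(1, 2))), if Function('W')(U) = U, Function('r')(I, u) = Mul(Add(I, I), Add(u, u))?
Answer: Mul(144, I, Pow(3, Rational(1, 2))) ≈ Mul(249.42, I)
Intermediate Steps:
S = 7 (S = Mul(Rational(1, 3), 21) = 7)
Function('r')(I, u) = Mul(4, I, u) (Function('r')(I, u) = Mul(Mul(2, I), Mul(2, u)) = Mul(4, I, u))
Function('g')(J) = Add(-1, Mul(-11, J)) (Function('g')(J) = Add(Add(Mul(4, J, -3), -1), J) = Add(Add(Mul(-12, J), -1), J) = Add(Add(-1, Mul(-12, J)), J) = Add(-1, Mul(-11, J)))
Mul(Add(Function('g')(-7), Function('W')(-4)), Pow(Add(S, -19), Rational(1, 2))) = Mul(Add(Add(-1, Mul(-11, -7)), -4), Pow(Add(7, -19), Rational(1, 2))) = Mul(Add(Add(-1, 77), -4), Pow(-12, Rational(1, 2))) = Mul(Add(76, -4), Mul(2, I, Pow(3, Rational(1, 2)))) = Mul(72, Mul(2, I, Pow(3, Rational(1, 2)))) = Mul(144, I, Pow(3, Rational(1, 2)))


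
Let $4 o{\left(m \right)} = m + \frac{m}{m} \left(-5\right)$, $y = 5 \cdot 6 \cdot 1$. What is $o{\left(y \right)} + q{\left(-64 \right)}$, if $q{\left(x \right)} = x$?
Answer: $- \frac{231}{4} \approx -57.75$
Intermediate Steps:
$y = 30$ ($y = 30 \cdot 1 = 30$)
$o{\left(m \right)} = - \frac{5}{4} + \frac{m}{4}$ ($o{\left(m \right)} = \frac{m + \frac{m}{m} \left(-5\right)}{4} = \frac{m + 1 \left(-5\right)}{4} = \frac{m - 5}{4} = \frac{-5 + m}{4} = - \frac{5}{4} + \frac{m}{4}$)
$o{\left(y \right)} + q{\left(-64 \right)} = \left(- \frac{5}{4} + \frac{1}{4} \cdot 30\right) - 64 = \left(- \frac{5}{4} + \frac{15}{2}\right) - 64 = \frac{25}{4} - 64 = - \frac{231}{4}$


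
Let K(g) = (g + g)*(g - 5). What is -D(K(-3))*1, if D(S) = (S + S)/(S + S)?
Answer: -1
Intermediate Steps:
K(g) = 2*g*(-5 + g) (K(g) = (2*g)*(-5 + g) = 2*g*(-5 + g))
D(S) = 1 (D(S) = (2*S)/((2*S)) = (2*S)*(1/(2*S)) = 1)
-D(K(-3))*1 = -1*1*1 = -1*1 = -1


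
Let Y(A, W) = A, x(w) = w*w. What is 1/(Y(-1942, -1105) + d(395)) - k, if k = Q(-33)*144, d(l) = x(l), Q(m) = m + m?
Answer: 1464404833/154083 ≈ 9504.0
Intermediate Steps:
x(w) = w²
Q(m) = 2*m
d(l) = l²
k = -9504 (k = (2*(-33))*144 = -66*144 = -9504)
1/(Y(-1942, -1105) + d(395)) - k = 1/(-1942 + 395²) - 1*(-9504) = 1/(-1942 + 156025) + 9504 = 1/154083 + 9504 = 1464404833/154083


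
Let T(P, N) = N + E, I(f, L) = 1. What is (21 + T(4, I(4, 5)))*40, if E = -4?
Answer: 720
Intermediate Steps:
T(P, N) = -4 + N (T(P, N) = N - 4 = -4 + N)
(21 + T(4, I(4, 5)))*40 = (21 + (-4 + 1))*40 = (21 - 3)*40 = 18*40 = 720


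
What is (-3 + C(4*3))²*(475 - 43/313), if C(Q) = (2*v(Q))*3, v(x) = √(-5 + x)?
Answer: 38792952/313 - 5350752*√7/313 ≈ 78710.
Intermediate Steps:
C(Q) = 6*√(-5 + Q) (C(Q) = (2*√(-5 + Q))*3 = 6*√(-5 + Q))
(-3 + C(4*3))²*(475 - 43/313) = (-3 + 6*√(-5 + 4*3))²*(475 - 43/313) = (-3 + 6*√(-5 + 12))²*(475 - 43*1/313) = (-3 + 6*√7)²*(475 - 43/313) = (-3 + 6*√7)²*(148632/313) = 148632*(-3 + 6*√7)²/313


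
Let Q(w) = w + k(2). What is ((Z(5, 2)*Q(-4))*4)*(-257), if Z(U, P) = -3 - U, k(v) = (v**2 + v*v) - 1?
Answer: 24672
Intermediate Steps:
k(v) = -1 + 2*v**2 (k(v) = (v**2 + v**2) - 1 = 2*v**2 - 1 = -1 + 2*v**2)
Q(w) = 7 + w (Q(w) = w + (-1 + 2*2**2) = w + (-1 + 2*4) = w + (-1 + 8) = w + 7 = 7 + w)
((Z(5, 2)*Q(-4))*4)*(-257) = (((-3 - 1*5)*(7 - 4))*4)*(-257) = (((-3 - 5)*3)*4)*(-257) = (-8*3*4)*(-257) = -24*4*(-257) = -96*(-257) = 24672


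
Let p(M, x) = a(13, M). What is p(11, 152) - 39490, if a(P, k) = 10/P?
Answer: -513360/13 ≈ -39489.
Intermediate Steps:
p(M, x) = 10/13
p(11, 152) - 39490 = 10/13 - 39490 = -513360/13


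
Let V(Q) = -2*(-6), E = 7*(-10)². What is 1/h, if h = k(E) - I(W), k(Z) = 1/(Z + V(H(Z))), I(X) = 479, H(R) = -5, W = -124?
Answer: -712/341047 ≈ -0.0020877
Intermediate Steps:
E = 700 (E = 7*100 = 700)
V(Q) = 12
k(Z) = 1/(12 + Z) (k(Z) = 1/(Z + 12) = 1/(12 + Z))
h = -341047/712 (h = 1/(12 + 700) - 1*479 = 1/712 - 479 = -341047/712 ≈ -479.00)
1/h = 1/(-341047/712) = -712/341047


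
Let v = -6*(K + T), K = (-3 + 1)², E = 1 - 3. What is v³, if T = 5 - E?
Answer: -287496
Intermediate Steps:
E = -2
T = 7 (T = 5 - 1*(-2) = 5 + 2 = 7)
K = 4 (K = (-2)² = 4)
v = -66 (v = -6*(4 + 7) = -6*11 = -66)
v³ = (-66)³ = -287496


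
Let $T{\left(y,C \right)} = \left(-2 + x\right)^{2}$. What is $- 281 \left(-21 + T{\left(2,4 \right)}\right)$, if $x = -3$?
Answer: $-1124$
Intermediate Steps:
$T{\left(y,C \right)} = 25$ ($T{\left(y,C \right)} = \left(-2 - 3\right)^{2} = \left(-5\right)^{2} = 25$)
$- 281 \left(-21 + T{\left(2,4 \right)}\right) = - 281 \left(-21 + 25\right) = \left(-281\right) 4 = -1124$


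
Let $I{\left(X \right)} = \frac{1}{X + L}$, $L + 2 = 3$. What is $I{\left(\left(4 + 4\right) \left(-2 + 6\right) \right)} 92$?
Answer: $\frac{92}{33} \approx 2.7879$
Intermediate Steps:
$L = 1$ ($L = -2 + 3 = 1$)
$I{\left(X \right)} = \frac{1}{1 + X}$ ($I{\left(X \right)} = \frac{1}{X + 1} = \frac{1}{1 + X}$)
$I{\left(\left(4 + 4\right) \left(-2 + 6\right) \right)} 92 = \frac{1}{1 + \left(4 + 4\right) \left(-2 + 6\right)} 92 = \frac{1}{1 + 8 \cdot 4} \cdot 92 = \frac{1}{1 + 32} \cdot 92 = \frac{1}{33} \cdot 92 = \frac{92}{33}$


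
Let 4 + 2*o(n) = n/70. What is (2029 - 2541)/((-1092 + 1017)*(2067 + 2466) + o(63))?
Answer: 10240/6799531 ≈ 0.0015060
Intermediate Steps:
o(n) = -2 + n/140 (o(n) = -2 + (n/70)/2 = -2 + n/140)
(2029 - 2541)/((-1092 + 1017)*(2067 + 2466) + o(63)) = (2029 - 2541)/((-1092 + 1017)*(2067 + 2466) + (-2 + (1/140)*63)) = -512/(-75*4533 + (-2 + 9/20)) = -512/(-339975 - 31/20) = -512/(-6799531/20) = -512*(-20/6799531) = 10240/6799531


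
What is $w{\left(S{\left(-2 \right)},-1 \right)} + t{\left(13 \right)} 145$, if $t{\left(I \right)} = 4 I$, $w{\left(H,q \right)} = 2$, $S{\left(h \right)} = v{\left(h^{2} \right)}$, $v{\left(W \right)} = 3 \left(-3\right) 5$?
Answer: $7542$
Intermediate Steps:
$v{\left(W \right)} = -45$ ($v{\left(W \right)} = \left(-9\right) 5 = -45$)
$S{\left(h \right)} = -45$
$w{\left(S{\left(-2 \right)},-1 \right)} + t{\left(13 \right)} 145 = 2 + 4 \cdot 13 \cdot 145 = 2 + 52 \cdot 145 = 2 + 7540 = 7542$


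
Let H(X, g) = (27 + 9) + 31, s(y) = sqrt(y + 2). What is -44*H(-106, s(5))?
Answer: -2948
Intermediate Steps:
s(y) = sqrt(2 + y)
H(X, g) = 67 (H(X, g) = 36 + 31 = 67)
-44*H(-106, s(5)) = -44*67 = -2948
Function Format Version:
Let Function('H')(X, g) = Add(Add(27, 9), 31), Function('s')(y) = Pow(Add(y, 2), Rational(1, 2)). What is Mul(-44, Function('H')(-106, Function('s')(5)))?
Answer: -2948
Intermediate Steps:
Function('s')(y) = Pow(Add(2, y), Rational(1, 2))
Function('H')(X, g) = 67 (Function('H')(X, g) = Add(36, 31) = 67)
Mul(-44, Function('H')(-106, Function('s')(5))) = Mul(-44, 67) = -2948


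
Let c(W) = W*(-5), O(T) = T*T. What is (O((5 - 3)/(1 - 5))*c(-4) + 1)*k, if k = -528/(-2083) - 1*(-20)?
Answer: 253128/2083 ≈ 121.52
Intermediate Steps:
O(T) = T²
c(W) = -5*W
k = 42188/2083 (k = -528*(-1/2083) + 20 = 528/2083 + 20 = 42188/2083 ≈ 20.253)
(O((5 - 3)/(1 - 5))*c(-4) + 1)*k = (((5 - 3)/(1 - 5))²*(-5*(-4)) + 1)*(42188/2083) = ((2/(-4))²*20 + 1)*(42188/2083) = ((2*(-¼))²*20 + 1)*(42188/2083) = ((-½)²*20 + 1)*(42188/2083) = ((¼)*20 + 1)*(42188/2083) = (5 + 1)*(42188/2083) = 6*(42188/2083) = 253128/2083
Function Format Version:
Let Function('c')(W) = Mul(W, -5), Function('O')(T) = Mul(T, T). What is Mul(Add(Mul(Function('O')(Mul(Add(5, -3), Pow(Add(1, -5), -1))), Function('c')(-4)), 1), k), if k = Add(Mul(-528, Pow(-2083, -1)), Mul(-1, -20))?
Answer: Rational(253128, 2083) ≈ 121.52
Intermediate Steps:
Function('O')(T) = Pow(T, 2)
Function('c')(W) = Mul(-5, W)
k = Rational(42188, 2083) (k = Add(Mul(-528, Rational(-1, 2083)), 20) = Add(Rational(528, 2083), 20) = Rational(42188, 2083) ≈ 20.253)
Mul(Add(Mul(Function('O')(Mul(Add(5, -3), Pow(Add(1, -5), -1))), Function('c')(-4)), 1), k) = Mul(Add(Mul(Pow(Mul(Add(5, -3), Pow(Add(1, -5), -1)), 2), Mul(-5, -4)), 1), Rational(42188, 2083)) = Mul(Add(Mul(Pow(Mul(2, Pow(-4, -1)), 2), 20), 1), Rational(42188, 2083)) = Mul(Add(Mul(Pow(Mul(2, Rational(-1, 4)), 2), 20), 1), Rational(42188, 2083)) = Mul(Add(Mul(Pow(Rational(-1, 2), 2), 20), 1), Rational(42188, 2083)) = Mul(Add(Mul(Rational(1, 4), 20), 1), Rational(42188, 2083)) = Mul(Add(5, 1), Rational(42188, 2083)) = Mul(6, Rational(42188, 2083)) = Rational(253128, 2083)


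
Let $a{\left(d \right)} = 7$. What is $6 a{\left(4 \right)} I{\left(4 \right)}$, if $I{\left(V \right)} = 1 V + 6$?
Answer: $420$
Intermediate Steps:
$I{\left(V \right)} = 6 + V$ ($I{\left(V \right)} = V + 6 = 6 + V$)
$6 a{\left(4 \right)} I{\left(4 \right)} = 6 \cdot 7 \left(6 + 4\right) = 42 \cdot 10 = 420$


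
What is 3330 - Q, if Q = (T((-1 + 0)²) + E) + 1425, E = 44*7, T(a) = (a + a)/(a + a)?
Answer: 1596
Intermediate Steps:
T(a) = 1 (T(a) = (2*a)/((2*a)) = (2*a)*(1/(2*a)) = 1)
E = 308
Q = 1734 (Q = (1 + 308) + 1425 = 309 + 1425 = 1734)
3330 - Q = 3330 - 1*1734 = 3330 - 1734 = 1596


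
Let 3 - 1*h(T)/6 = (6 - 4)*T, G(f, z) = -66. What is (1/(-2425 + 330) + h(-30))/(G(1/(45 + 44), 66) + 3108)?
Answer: 791909/6372990 ≈ 0.12426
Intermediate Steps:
h(T) = 18 - 12*T (h(T) = 18 - 6*(6 - 4)*T = 18 - 12*T)
(1/(-2425 + 330) + h(-30))/(G(1/(45 + 44), 66) + 3108) = (1/(-2425 + 330) + (18 - 12*(-30)))/(-66 + 3108) = (1/(-2095) + (18 + 360))/3042 = (-1/2095 + 378)*(1/3042) = (791909/2095)*(1/3042) = 791909/6372990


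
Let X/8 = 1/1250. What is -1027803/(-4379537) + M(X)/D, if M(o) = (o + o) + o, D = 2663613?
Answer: 570347815901273/2430289934829375 ≈ 0.23468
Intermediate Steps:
X = 4/625 (X = 8/1250 = 8*(1/1250) = 4/625 ≈ 0.0064000)
M(o) = 3*o (M(o) = 2*o + o = 3*o)
-1027803/(-4379537) + M(X)/D = -1027803/(-4379537) + (3*(4/625))/2663613 = -1027803*(-1/4379537) + (12/625)*(1/2663613) = 1027803/4379537 + 4/554919375 = 570347815901273/2430289934829375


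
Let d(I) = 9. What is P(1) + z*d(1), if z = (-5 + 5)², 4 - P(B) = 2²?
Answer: 0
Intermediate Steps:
P(B) = 0 (P(B) = 4 - 1*2² = 4 - 1*4 = 4 - 4 = 0)
z = 0 (z = 0² = 0)
P(1) + z*d(1) = 0 + 0*9 = 0 + 0 = 0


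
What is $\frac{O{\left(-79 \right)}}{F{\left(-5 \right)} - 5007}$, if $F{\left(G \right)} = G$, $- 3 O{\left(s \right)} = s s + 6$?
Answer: $\frac{6247}{15036} \approx 0.41547$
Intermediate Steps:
$O{\left(s \right)} = -2 - \frac{s^{2}}{3}$ ($O{\left(s \right)} = - \frac{s s + 6}{3} = - \frac{s^{2} + 6}{3} = - \frac{6 + s^{2}}{3} = -2 - \frac{s^{2}}{3}$)
$\frac{O{\left(-79 \right)}}{F{\left(-5 \right)} - 5007} = \frac{-2 - \frac{\left(-79\right)^{2}}{3}}{-5 - 5007} = \frac{-2 - \frac{6241}{3}}{-5 - 5007} = \frac{-2 - \frac{6241}{3}}{-5012} = \left(- \frac{6247}{3}\right) \left(- \frac{1}{5012}\right) = \frac{6247}{15036}$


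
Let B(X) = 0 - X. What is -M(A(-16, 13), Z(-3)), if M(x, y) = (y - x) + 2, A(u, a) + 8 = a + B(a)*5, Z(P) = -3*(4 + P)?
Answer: -59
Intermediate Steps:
B(X) = -X
Z(P) = -12 - 3*P
A(u, a) = -8 - 4*a (A(u, a) = -8 + (a - a*5) = -8 + (a - 5*a) = -8 - 4*a)
M(x, y) = 2 + y - x
-M(A(-16, 13), Z(-3)) = -(2 + (-12 - 3*(-3)) - (-8 - 4*13)) = -(2 + (-12 + 9) - (-8 - 52)) = -(2 - 3 - 1*(-60)) = -(2 - 3 + 60) = -1*59 = -59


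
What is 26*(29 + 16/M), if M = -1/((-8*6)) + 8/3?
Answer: 39078/43 ≈ 908.79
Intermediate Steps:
M = 43/16 (M = -1/(-48) + 8*(⅓) = -1*(-1/48) + 8/3 = 1/48 + 8/3 = 43/16 ≈ 2.6875)
26*(29 + 16/M) = 26*(29 + 16/(43/16)) = 26*(29 + 16*(16/43)) = 26*(29 + 256/43) = 26*(1503/43) = 39078/43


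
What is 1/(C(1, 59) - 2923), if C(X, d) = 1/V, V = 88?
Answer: -88/257223 ≈ -0.00034212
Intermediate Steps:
C(X, d) = 1/88
1/(C(1, 59) - 2923) = 1/(1/88 - 2923) = 1/(-257223/88) = -88/257223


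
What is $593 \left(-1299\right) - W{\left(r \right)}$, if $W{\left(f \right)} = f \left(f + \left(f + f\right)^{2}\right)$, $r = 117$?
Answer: $-7190448$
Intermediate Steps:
$W{\left(f \right)} = f \left(f + 4 f^{2}\right)$ ($W{\left(f \right)} = f \left(f + \left(2 f\right)^{2}\right) = f \left(f + 4 f^{2}\right)$)
$593 \left(-1299\right) - W{\left(r \right)} = 593 \left(-1299\right) - 117^{2} \left(1 + 4 \cdot 117\right) = -770307 - 13689 \left(1 + 468\right) = -770307 - 13689 \cdot 469 = -770307 - 6420141 = -7190448$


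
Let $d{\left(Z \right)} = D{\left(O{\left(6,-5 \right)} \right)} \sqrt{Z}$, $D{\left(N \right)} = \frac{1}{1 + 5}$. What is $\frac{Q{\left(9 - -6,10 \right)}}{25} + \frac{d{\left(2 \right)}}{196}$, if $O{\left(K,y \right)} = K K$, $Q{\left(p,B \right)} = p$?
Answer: $\frac{3}{5} + \frac{\sqrt{2}}{1176} \approx 0.6012$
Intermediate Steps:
$O{\left(K,y \right)} = K^{2}$
$D{\left(N \right)} = \frac{1}{6}$
$d{\left(Z \right)} = \frac{\sqrt{Z}}{6}$
$\frac{Q{\left(9 - -6,10 \right)}}{25} + \frac{d{\left(2 \right)}}{196} = \frac{9 - -6}{25} + \frac{\frac{1}{6} \sqrt{2}}{196} = \left(9 + 6\right) \frac{1}{25} + \frac{\sqrt{2}}{6} \cdot \frac{1}{196} = 15 \cdot \frac{1}{25} + \frac{\sqrt{2}}{1176} = \frac{3}{5} + \frac{\sqrt{2}}{1176}$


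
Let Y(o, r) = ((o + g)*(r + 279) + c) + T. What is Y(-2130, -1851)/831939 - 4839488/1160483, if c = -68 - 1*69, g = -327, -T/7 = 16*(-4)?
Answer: 456456284113/965451066537 ≈ 0.47279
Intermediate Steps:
T = 448 (T = -112*(-4) = -7*(-64) = 448)
c = -137 (c = -68 - 69 = -137)
Y(o, r) = 311 + (-327 + o)*(279 + r) (Y(o, r) = ((o - 327)*(r + 279) - 137) + 448 = ((-327 + o)*(279 + r) - 137) + 448 = (-137 + (-327 + o)*(279 + r)) + 448 = 311 + (-327 + o)*(279 + r))
Y(-2130, -1851)/831939 - 4839488/1160483 = (-90922 - 327*(-1851) + 279*(-2130) - 2130*(-1851))/831939 - 4839488/1160483 = (-90922 + 605277 - 594270 + 3942630)*(1/831939) - 4839488*1/1160483 = 3862715*(1/831939) - 4839488/1160483 = 3862715/831939 - 4839488/1160483 = 456456284113/965451066537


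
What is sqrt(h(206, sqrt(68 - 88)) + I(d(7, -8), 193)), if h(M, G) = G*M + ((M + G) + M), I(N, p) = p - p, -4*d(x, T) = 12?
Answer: sqrt(412 + 414*I*sqrt(5)) ≈ 26.695 + 17.339*I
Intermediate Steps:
d(x, T) = -3 (d(x, T) = -1/4*12 = -3)
I(N, p) = 0
h(M, G) = G + 2*M + G*M (h(M, G) = G*M + ((G + M) + M) = G*M + (G + 2*M) = G + 2*M + G*M)
sqrt(h(206, sqrt(68 - 88)) + I(d(7, -8), 193)) = sqrt((sqrt(68 - 88) + 2*206 + sqrt(68 - 88)*206) + 0) = sqrt((sqrt(-20) + 412 + sqrt(-20)*206) + 0) = sqrt((2*I*sqrt(5) + 412 + (2*I*sqrt(5))*206) + 0) = sqrt((2*I*sqrt(5) + 412 + 412*I*sqrt(5)) + 0) = sqrt((412 + 414*I*sqrt(5)) + 0) = sqrt(412 + 414*I*sqrt(5))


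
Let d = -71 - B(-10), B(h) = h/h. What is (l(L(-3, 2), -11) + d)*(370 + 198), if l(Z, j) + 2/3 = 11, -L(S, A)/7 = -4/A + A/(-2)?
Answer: -105080/3 ≈ -35027.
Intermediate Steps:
L(S, A) = 28/A + 7*A/2 (L(S, A) = -7*(-4/A + A/(-2)) = -7*(-4/A + A*(-½)) = -7*(-4/A - A/2) = 28/A + 7*A/2)
l(Z, j) = 31/3 (l(Z, j) = -⅔ + 11 = 31/3)
B(h) = 1
d = -72 (d = -71 - 1*1 = -71 - 1 = -72)
(l(L(-3, 2), -11) + d)*(370 + 198) = (31/3 - 72)*(370 + 198) = -185/3*568 = -105080/3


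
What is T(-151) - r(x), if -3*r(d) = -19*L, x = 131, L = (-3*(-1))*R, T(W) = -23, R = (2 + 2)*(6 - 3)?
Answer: -251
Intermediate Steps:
R = 12 (R = 4*3 = 12)
L = 36 (L = -3*(-1)*12 = 3*12 = 36)
r(d) = 228 (r(d) = -(-19)*36/3 = -⅓*(-684) = 228)
T(-151) - r(x) = -23 - 1*228 = -23 - 228 = -251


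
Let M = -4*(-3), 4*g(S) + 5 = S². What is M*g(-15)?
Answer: 660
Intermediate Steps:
g(S) = -5/4 + S²/4
M = 12
M*g(-15) = 12*(-5/4 + (¼)*(-15)²) = 12*(-5/4 + (¼)*225) = 12*(-5/4 + 225/4) = 12*55 = 660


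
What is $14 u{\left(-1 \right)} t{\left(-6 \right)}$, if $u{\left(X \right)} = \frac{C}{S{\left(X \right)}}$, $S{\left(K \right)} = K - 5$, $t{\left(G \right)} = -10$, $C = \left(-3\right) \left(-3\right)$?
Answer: $210$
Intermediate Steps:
$C = 9$
$S{\left(K \right)} = -5 + K$
$u{\left(X \right)} = \frac{9}{-5 + X}$
$14 u{\left(-1 \right)} t{\left(-6 \right)} = 14 \frac{9}{-5 - 1} \left(-10\right) = 14 \frac{9}{-6} \left(-10\right) = 14 \cdot 9 \left(- \frac{1}{6}\right) \left(-10\right) = 14 \left(- \frac{3}{2}\right) \left(-10\right) = \left(-21\right) \left(-10\right) = 210$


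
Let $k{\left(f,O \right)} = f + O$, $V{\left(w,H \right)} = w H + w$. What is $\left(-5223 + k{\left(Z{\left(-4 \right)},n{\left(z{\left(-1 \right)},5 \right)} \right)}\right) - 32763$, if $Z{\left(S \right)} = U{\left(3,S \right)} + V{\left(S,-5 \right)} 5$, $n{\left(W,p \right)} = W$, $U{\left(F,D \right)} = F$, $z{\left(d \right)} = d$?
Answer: $-37904$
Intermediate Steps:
$V{\left(w,H \right)} = w + H w$ ($V{\left(w,H \right)} = H w + w = w + H w$)
$Z{\left(S \right)} = 3 - 20 S$ ($Z{\left(S \right)} = 3 + S \left(1 - 5\right) 5 = 3 + S \left(-4\right) 5 = 3 + - 4 S 5 = 3 - 20 S$)
$k{\left(f,O \right)} = O + f$
$\left(-5223 + k{\left(Z{\left(-4 \right)},n{\left(z{\left(-1 \right)},5 \right)} \right)}\right) - 32763 = \left(-5223 + \left(-1 + \left(3 - -80\right)\right)\right) - 32763 = \left(-5223 + \left(-1 + \left(3 + 80\right)\right)\right) - 32763 = \left(-5223 + \left(-1 + 83\right)\right) - 32763 = \left(-5223 + 82\right) - 32763 = -5141 - 32763 = -37904$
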